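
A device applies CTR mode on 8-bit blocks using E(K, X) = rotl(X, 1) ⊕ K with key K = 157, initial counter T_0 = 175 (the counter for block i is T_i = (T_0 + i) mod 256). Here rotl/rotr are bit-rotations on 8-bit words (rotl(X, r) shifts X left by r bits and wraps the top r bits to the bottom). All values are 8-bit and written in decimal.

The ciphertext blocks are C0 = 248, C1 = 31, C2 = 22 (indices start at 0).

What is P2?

CTR decryption: S_i = E(K, T_i) where T_i is the counter for block i; P_i = C_i ⊕ S_i.
P2: T = 177, S = E(K, T) = 254; 22 ⊕ 254 = 232.

P2 = 232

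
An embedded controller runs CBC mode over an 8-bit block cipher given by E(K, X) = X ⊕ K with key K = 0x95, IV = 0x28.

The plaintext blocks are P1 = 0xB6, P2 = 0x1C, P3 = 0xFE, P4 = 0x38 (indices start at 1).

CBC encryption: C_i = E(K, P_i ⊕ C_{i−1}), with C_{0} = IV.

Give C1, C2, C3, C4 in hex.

C1: P1 ⊕ 0x28 = 0x9E; E(K, 0x9E) = 0x0B.
C2: P2 ⊕ 0x0B = 0x17; E(K, 0x17) = 0x82.
C3: P3 ⊕ 0x82 = 0x7C; E(K, 0x7C) = 0xE9.
C4: P4 ⊕ 0xE9 = 0xD1; E(K, 0xD1) = 0x44.

C1 = 0x0B, C2 = 0x82, C3 = 0xE9, C4 = 0x44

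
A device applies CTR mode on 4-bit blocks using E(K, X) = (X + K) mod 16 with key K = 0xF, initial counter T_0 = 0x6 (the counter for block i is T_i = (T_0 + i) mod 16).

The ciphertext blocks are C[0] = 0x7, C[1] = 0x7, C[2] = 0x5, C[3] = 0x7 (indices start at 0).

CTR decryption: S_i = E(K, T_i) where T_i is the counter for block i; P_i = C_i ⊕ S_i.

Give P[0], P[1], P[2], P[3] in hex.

P[0] = 0x2, P[1] = 0x1, P[2] = 0x2, P[3] = 0xF

P[0]: T = 0x6, S = E(K, T) = 0x5; 0x7 ⊕ 0x5 = 0x2.
P[1]: T = 0x7, S = E(K, T) = 0x6; 0x7 ⊕ 0x6 = 0x1.
P[2]: T = 0x8, S = E(K, T) = 0x7; 0x5 ⊕ 0x7 = 0x2.
P[3]: T = 0x9, S = E(K, T) = 0x8; 0x7 ⊕ 0x8 = 0xF.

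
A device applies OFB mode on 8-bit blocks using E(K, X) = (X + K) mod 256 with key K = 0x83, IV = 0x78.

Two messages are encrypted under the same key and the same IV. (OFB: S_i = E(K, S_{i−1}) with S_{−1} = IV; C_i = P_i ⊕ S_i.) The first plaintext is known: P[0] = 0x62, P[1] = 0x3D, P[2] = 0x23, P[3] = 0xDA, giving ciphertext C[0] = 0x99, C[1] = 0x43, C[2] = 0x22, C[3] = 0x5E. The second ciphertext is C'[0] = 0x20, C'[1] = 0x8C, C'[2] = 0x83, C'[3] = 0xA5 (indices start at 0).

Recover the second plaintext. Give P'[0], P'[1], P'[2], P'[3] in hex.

P'[0] = 0xDB, P'[1] = 0xF2, P'[2] = 0x82, P'[3] = 0x21

In OFB with a reused IV, both messages share the same keystream S_i, so C_i ⊕ C'_i = P_i ⊕ P'_i and thus P'_i = P_i ⊕ C_i ⊕ C'_i.
P'[0]: 0x62 ⊕ 0x99 ⊕ 0x20 = 0xDB.
P'[1]: 0x3D ⊕ 0x43 ⊕ 0x8C = 0xF2.
P'[2]: 0x23 ⊕ 0x22 ⊕ 0x83 = 0x82.
P'[3]: 0xDA ⊕ 0x5E ⊕ 0xA5 = 0x21.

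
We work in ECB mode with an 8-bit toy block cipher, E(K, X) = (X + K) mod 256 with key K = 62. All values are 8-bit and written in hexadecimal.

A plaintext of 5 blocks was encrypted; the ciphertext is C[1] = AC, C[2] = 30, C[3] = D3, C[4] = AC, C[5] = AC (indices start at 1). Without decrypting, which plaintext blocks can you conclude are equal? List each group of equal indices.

ECB encrypts each block independently with the same key, so equal ciphertext blocks imply equal plaintext blocks.
C[1] = C[4] = C[5] = AC, so P[1] = P[4] = P[5].

P[1] = P[4] = P[5]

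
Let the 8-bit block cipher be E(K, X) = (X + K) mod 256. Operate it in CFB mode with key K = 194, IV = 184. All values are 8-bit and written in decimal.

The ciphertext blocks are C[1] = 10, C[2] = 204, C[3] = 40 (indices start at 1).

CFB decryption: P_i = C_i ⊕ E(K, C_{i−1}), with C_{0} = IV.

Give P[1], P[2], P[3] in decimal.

P[1] = 112, P[2] = 0, P[3] = 166

P[1]: E(K, 184) = 122; 10 ⊕ 122 = 112.
P[2]: E(K, 10) = 204; 204 ⊕ 204 = 0.
P[3]: E(K, 204) = 142; 40 ⊕ 142 = 166.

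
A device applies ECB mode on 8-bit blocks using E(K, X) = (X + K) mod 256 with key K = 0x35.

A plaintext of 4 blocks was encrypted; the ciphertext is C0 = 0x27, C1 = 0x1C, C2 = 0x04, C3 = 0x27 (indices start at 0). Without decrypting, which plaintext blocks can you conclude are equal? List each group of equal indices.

P0 = P3

ECB encrypts each block independently with the same key, so equal ciphertext blocks imply equal plaintext blocks.
C0 = C3 = 0x27, so P0 = P3.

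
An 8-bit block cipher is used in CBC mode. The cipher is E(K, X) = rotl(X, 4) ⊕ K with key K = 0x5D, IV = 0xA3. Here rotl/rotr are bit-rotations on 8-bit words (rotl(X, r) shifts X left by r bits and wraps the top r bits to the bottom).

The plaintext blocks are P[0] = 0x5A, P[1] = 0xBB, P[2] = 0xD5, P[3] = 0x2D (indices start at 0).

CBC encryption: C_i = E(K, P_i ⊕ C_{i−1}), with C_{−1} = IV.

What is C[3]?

C[0]: P[0] ⊕ 0xA3 = 0xF9; E(K, 0xF9) = 0xC2.
C[1]: P[1] ⊕ 0xC2 = 0x79; E(K, 0x79) = 0xCA.
C[2]: P[2] ⊕ 0xCA = 0x1F; E(K, 0x1F) = 0xAC.
C[3]: P[3] ⊕ 0xAC = 0x81; E(K, 0x81) = 0x45.

C[3] = 0x45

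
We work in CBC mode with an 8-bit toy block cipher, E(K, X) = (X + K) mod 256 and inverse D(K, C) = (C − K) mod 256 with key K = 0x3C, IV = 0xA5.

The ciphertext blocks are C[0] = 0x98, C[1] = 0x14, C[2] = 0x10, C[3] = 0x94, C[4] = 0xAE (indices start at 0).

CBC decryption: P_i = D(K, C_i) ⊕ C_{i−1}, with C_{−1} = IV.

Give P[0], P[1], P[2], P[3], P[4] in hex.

P[0] = 0xF9, P[1] = 0x40, P[2] = 0xC0, P[3] = 0x48, P[4] = 0xE6

P[0]: D(K, 0x98) = 0x5C; 0x5C ⊕ 0xA5 = 0xF9.
P[1]: D(K, 0x14) = 0xD8; 0xD8 ⊕ 0x98 = 0x40.
P[2]: D(K, 0x10) = 0xD4; 0xD4 ⊕ 0x14 = 0xC0.
P[3]: D(K, 0x94) = 0x58; 0x58 ⊕ 0x10 = 0x48.
P[4]: D(K, 0xAE) = 0x72; 0x72 ⊕ 0x94 = 0xE6.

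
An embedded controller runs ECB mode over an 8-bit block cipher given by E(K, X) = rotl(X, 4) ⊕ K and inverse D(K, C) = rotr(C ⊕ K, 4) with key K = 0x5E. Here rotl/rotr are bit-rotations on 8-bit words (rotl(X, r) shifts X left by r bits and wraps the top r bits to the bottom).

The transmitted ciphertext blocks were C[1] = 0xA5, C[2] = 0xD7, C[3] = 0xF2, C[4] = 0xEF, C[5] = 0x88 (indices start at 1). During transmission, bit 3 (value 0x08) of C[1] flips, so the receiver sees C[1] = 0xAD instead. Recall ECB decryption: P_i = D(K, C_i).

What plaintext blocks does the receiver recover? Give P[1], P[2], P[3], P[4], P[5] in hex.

P[1] = 0x3F, P[2] = 0x98, P[3] = 0xCA, P[4] = 0x1B, P[5] = 0x6D

Only C[1] changed, to 0xAD. In ECB, a change in C_i affects only P_i. Decrypting the received ciphertext:
P[1]: D(K, 0xAD) = 0x3F.
P[2]: D(K, 0xD7) = 0x98.
P[3]: D(K, 0xF2) = 0xCA.
P[4]: D(K, 0xEF) = 0x1B.
P[5]: D(K, 0x88) = 0x6D.
Blocks that differ from the original plaintext: P[1].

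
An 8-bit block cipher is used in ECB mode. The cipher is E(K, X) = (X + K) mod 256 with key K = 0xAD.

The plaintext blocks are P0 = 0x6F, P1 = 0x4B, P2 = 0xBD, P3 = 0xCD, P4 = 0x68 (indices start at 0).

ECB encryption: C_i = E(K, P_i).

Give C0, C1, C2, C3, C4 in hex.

C0 = 0x1C, C1 = 0xF8, C2 = 0x6A, C3 = 0x7A, C4 = 0x15

C0: E(K, 0x6F) = 0x1C.
C1: E(K, 0x4B) = 0xF8.
C2: E(K, 0xBD) = 0x6A.
C3: E(K, 0xCD) = 0x7A.
C4: E(K, 0x68) = 0x15.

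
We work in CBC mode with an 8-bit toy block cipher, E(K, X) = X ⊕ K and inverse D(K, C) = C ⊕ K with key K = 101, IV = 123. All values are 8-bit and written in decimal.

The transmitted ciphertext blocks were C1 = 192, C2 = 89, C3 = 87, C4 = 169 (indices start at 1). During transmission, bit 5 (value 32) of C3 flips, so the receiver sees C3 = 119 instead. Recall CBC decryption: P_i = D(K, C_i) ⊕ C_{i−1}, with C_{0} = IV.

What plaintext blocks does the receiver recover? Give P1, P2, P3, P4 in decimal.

P1 = 222, P2 = 252, P3 = 75, P4 = 187

Only C3 changed, to 119. In CBC, a change in C_i garbles P_i and flips the same bit in P_{i+1}. Decrypting the received ciphertext:
P1: D(K, 192) = 165; 165 ⊕ 123 = 222.
P2: D(K, 89) = 60; 60 ⊕ 192 = 252.
P3: D(K, 119) = 18; 18 ⊕ 89 = 75.
P4: D(K, 169) = 204; 204 ⊕ 119 = 187.
Blocks that differ from the original plaintext: P3, P4.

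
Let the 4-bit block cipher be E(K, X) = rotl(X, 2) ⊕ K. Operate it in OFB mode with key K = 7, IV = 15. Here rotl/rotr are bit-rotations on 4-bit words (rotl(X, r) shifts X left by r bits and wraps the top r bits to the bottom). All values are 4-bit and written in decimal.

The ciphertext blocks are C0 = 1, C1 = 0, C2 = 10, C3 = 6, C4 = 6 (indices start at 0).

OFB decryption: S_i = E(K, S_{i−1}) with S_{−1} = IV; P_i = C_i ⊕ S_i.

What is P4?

P4 = 14

P0: S = E(K, 15) = 8; 1 ⊕ 8 = 9.
P1: S = E(K, 8) = 5; 0 ⊕ 5 = 5.
P2: S = E(K, 5) = 2; 10 ⊕ 2 = 8.
P3: S = E(K, 2) = 15; 6 ⊕ 15 = 9.
P4: S = E(K, 15) = 8; 6 ⊕ 8 = 14.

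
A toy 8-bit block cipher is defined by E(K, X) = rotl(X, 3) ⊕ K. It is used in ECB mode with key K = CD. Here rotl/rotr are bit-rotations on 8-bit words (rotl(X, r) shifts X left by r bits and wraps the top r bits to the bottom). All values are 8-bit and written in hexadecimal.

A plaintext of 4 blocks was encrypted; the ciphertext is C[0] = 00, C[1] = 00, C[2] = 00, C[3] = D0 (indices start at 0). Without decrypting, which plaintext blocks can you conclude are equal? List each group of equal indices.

P[0] = P[1] = P[2]

ECB encrypts each block independently with the same key, so equal ciphertext blocks imply equal plaintext blocks.
C[0] = C[1] = C[2] = 00, so P[0] = P[1] = P[2].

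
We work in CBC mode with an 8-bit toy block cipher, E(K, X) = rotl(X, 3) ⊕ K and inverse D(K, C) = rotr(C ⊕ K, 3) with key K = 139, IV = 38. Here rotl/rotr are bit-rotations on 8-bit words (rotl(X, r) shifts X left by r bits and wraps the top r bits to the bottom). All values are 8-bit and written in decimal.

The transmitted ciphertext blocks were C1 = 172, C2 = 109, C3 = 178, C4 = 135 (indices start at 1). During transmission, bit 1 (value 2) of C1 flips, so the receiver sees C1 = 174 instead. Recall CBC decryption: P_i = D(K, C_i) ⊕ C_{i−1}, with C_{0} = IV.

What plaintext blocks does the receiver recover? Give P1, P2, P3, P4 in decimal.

Only C1 changed, to 174. In CBC, a change in C_i garbles P_i and flips the same bit in P_{i+1}. Decrypting the received ciphertext:
P1: D(K, 174) = 164; 164 ⊕ 38 = 130.
P2: D(K, 109) = 220; 220 ⊕ 174 = 114.
P3: D(K, 178) = 39; 39 ⊕ 109 = 74.
P4: D(K, 135) = 129; 129 ⊕ 178 = 51.
Blocks that differ from the original plaintext: P1, P2.

P1 = 130, P2 = 114, P3 = 74, P4 = 51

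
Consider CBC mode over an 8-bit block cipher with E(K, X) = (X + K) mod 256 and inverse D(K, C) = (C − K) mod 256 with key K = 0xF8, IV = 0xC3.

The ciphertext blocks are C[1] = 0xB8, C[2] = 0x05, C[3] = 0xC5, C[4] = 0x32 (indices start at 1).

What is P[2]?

CBC decryption: P_i = D(K, C_i) ⊕ C_{i−1}, with C_{0} = IV.
P[2]: D(K, 0x05) = 0x0D; 0x0D ⊕ 0xB8 = 0xB5.

P[2] = 0xB5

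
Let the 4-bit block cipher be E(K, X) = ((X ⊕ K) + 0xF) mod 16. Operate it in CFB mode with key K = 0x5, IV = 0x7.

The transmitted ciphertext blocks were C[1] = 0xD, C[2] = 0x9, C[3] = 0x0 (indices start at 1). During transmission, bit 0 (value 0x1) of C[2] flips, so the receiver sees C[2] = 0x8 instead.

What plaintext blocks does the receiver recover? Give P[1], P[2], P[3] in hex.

CFB decryption: P_i = C_i ⊕ E(K, C_{i−1}), with C_{0} = IV.
Only C[2] changed, to 0x8. In CFB, a change in C_i flips the same bit in P_i and garbles P_{i+1}. Decrypting the received ciphertext:
P[1]: E(K, 0x7) = 0x1; 0xD ⊕ 0x1 = 0xC.
P[2]: E(K, 0xD) = 0x7; 0x8 ⊕ 0x7 = 0xF.
P[3]: E(K, 0x8) = 0xC; 0x0 ⊕ 0xC = 0xC.
Blocks that differ from the original plaintext: P[2], P[3].

P[1] = 0xC, P[2] = 0xF, P[3] = 0xC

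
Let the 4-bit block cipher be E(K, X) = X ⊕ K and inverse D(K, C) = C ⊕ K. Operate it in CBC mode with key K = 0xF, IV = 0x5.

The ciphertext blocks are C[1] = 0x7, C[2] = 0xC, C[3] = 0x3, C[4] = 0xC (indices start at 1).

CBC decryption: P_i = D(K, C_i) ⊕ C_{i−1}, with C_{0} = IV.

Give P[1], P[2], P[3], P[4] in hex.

P[1]: D(K, 0x7) = 0x8; 0x8 ⊕ 0x5 = 0xD.
P[2]: D(K, 0xC) = 0x3; 0x3 ⊕ 0x7 = 0x4.
P[3]: D(K, 0x3) = 0xC; 0xC ⊕ 0xC = 0x0.
P[4]: D(K, 0xC) = 0x3; 0x3 ⊕ 0x3 = 0x0.

P[1] = 0xD, P[2] = 0x4, P[3] = 0x0, P[4] = 0x0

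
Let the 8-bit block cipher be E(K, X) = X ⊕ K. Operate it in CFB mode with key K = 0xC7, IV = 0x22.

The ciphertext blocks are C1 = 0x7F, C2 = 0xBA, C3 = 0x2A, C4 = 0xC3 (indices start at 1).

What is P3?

P3 = 0x57

CFB decryption: P_i = C_i ⊕ E(K, C_{i−1}), with C_{0} = IV.
P3: E(K, 0xBA) = 0x7D; 0x2A ⊕ 0x7D = 0x57.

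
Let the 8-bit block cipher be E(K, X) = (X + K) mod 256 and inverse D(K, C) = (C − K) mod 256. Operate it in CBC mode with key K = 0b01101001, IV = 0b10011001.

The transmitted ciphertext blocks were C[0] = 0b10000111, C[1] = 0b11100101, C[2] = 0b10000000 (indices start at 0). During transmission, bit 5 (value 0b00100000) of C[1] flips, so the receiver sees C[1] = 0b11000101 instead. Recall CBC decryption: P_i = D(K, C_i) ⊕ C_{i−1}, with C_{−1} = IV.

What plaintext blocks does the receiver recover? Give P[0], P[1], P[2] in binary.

Only C[1] changed, to 0b11000101. In CBC, a change in C_i garbles P_i and flips the same bit in P_{i+1}. Decrypting the received ciphertext:
P[0]: D(K, 0b10000111) = 0b00011110; 0b00011110 ⊕ 0b10011001 = 0b10000111.
P[1]: D(K, 0b11000101) = 0b01011100; 0b01011100 ⊕ 0b10000111 = 0b11011011.
P[2]: D(K, 0b10000000) = 0b00010111; 0b00010111 ⊕ 0b11000101 = 0b11010010.
Blocks that differ from the original plaintext: P[1], P[2].

P[0] = 0b10000111, P[1] = 0b11011011, P[2] = 0b11010010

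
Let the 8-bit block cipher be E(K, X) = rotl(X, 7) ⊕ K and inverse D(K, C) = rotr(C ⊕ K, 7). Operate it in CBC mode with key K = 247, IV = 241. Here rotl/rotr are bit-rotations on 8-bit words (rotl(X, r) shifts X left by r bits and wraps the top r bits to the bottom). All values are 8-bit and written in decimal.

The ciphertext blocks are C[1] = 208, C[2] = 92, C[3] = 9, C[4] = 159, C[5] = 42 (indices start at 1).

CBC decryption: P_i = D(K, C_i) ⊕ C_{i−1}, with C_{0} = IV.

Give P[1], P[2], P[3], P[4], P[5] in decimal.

P[1]: D(K, 208) = 78; 78 ⊕ 241 = 191.
P[2]: D(K, 92) = 87; 87 ⊕ 208 = 135.
P[3]: D(K, 9) = 253; 253 ⊕ 92 = 161.
P[4]: D(K, 159) = 208; 208 ⊕ 9 = 217.
P[5]: D(K, 42) = 187; 187 ⊕ 159 = 36.

P[1] = 191, P[2] = 135, P[3] = 161, P[4] = 217, P[5] = 36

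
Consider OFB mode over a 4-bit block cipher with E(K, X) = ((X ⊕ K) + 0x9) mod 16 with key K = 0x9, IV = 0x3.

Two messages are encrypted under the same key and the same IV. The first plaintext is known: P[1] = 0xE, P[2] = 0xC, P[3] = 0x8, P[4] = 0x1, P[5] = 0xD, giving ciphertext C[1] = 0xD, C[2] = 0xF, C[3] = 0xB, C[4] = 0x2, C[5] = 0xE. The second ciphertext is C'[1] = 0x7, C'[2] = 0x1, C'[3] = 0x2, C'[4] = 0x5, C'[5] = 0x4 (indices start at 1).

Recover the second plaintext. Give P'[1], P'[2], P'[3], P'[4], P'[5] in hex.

In OFB with a reused IV, both messages share the same keystream S_i, so C_i ⊕ C'_i = P_i ⊕ P'_i and thus P'_i = P_i ⊕ C_i ⊕ C'_i.
P'[1]: 0xE ⊕ 0xD ⊕ 0x7 = 0x4.
P'[2]: 0xC ⊕ 0xF ⊕ 0x1 = 0x2.
P'[3]: 0x8 ⊕ 0xB ⊕ 0x2 = 0x1.
P'[4]: 0x1 ⊕ 0x2 ⊕ 0x5 = 0x6.
P'[5]: 0xD ⊕ 0xE ⊕ 0x4 = 0x7.

P'[1] = 0x4, P'[2] = 0x2, P'[3] = 0x1, P'[4] = 0x6, P'[5] = 0x7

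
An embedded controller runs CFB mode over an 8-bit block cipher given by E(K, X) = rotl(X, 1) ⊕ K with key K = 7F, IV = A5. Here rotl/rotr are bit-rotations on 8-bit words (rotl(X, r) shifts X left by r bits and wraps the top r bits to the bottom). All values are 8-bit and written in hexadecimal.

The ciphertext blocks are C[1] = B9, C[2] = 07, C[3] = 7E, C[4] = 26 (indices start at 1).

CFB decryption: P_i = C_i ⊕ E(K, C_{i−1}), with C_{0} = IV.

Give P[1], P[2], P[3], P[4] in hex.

P[1]: E(K, A5) = 34; B9 ⊕ 34 = 8D.
P[2]: E(K, B9) = 0C; 07 ⊕ 0C = 0B.
P[3]: E(K, 07) = 71; 7E ⊕ 71 = 0F.
P[4]: E(K, 7E) = 83; 26 ⊕ 83 = A5.

P[1] = 8D, P[2] = 0B, P[3] = 0F, P[4] = A5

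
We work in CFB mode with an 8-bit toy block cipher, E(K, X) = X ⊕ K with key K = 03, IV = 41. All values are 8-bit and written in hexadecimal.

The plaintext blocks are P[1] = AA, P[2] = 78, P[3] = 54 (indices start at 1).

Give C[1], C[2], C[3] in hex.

C[1] = E8, C[2] = 93, C[3] = C4

CFB encryption: C_i = P_i ⊕ E(K, C_{i−1}), with C_{0} = IV.
C[1]: E(K, 41) = 42; AA ⊕ 42 = E8.
C[2]: E(K, E8) = EB; 78 ⊕ EB = 93.
C[3]: E(K, 93) = 90; 54 ⊕ 90 = C4.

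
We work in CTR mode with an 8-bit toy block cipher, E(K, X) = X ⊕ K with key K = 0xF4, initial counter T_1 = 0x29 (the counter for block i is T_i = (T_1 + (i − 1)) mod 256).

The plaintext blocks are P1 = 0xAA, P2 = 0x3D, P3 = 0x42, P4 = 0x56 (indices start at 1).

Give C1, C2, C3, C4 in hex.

CTR encryption: S_i = E(K, T_i) where T_i is the counter for block i; C_i = P_i ⊕ S_i.
C1: T = 0x29, S = E(K, T) = 0xDD; 0xAA ⊕ 0xDD = 0x77.
C2: T = 0x2A, S = E(K, T) = 0xDE; 0x3D ⊕ 0xDE = 0xE3.
C3: T = 0x2B, S = E(K, T) = 0xDF; 0x42 ⊕ 0xDF = 0x9D.
C4: T = 0x2C, S = E(K, T) = 0xD8; 0x56 ⊕ 0xD8 = 0x8E.

C1 = 0x77, C2 = 0xE3, C3 = 0x9D, C4 = 0x8E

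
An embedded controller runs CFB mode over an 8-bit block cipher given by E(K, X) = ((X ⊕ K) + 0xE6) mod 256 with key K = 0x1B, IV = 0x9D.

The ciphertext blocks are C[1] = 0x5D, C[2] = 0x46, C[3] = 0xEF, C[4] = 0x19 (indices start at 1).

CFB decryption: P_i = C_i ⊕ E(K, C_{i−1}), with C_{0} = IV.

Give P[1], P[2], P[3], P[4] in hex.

P[1]: E(K, 0x9D) = 0x6C; 0x5D ⊕ 0x6C = 0x31.
P[2]: E(K, 0x5D) = 0x2C; 0x46 ⊕ 0x2C = 0x6A.
P[3]: E(K, 0x46) = 0x43; 0xEF ⊕ 0x43 = 0xAC.
P[4]: E(K, 0xEF) = 0xDA; 0x19 ⊕ 0xDA = 0xC3.

P[1] = 0x31, P[2] = 0x6A, P[3] = 0xAC, P[4] = 0xC3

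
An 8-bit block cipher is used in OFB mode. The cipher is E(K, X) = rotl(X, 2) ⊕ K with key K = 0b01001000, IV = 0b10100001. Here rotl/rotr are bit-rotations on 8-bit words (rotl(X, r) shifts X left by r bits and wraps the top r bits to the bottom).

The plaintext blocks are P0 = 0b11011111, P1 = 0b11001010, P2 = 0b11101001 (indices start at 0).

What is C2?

OFB encryption: S_i = E(K, S_{i−1}) with S_{−1} = IV; C_i = P_i ⊕ S_i.
C0: S = E(K, 0b10100001) = 0b11001110; 0b11011111 ⊕ 0b11001110 = 0b00010001.
C1: S = E(K, 0b11001110) = 0b01110011; 0b11001010 ⊕ 0b01110011 = 0b10111001.
C2: S = E(K, 0b01110011) = 0b10000101; 0b11101001 ⊕ 0b10000101 = 0b01101100.

C2 = 0b01101100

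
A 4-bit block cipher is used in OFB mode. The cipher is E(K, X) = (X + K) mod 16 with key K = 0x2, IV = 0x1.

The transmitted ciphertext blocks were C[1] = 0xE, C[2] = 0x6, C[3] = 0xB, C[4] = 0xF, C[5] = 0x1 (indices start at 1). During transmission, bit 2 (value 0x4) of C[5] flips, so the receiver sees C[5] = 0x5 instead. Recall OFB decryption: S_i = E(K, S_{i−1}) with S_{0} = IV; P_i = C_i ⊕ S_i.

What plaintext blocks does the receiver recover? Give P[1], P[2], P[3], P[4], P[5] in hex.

Only C[5] changed, to 0x5. In OFB, a change in C_i flips the same bit in P_i only; the keystream is unaffected. Decrypting the received ciphertext:
P[1]: S = E(K, 0x1) = 0x3; 0xE ⊕ 0x3 = 0xD.
P[2]: S = E(K, 0x3) = 0x5; 0x6 ⊕ 0x5 = 0x3.
P[3]: S = E(K, 0x5) = 0x7; 0xB ⊕ 0x7 = 0xC.
P[4]: S = E(K, 0x7) = 0x9; 0xF ⊕ 0x9 = 0x6.
P[5]: S = E(K, 0x9) = 0xB; 0x5 ⊕ 0xB = 0xE.
Blocks that differ from the original plaintext: P[5].

P[1] = 0xD, P[2] = 0x3, P[3] = 0xC, P[4] = 0x6, P[5] = 0xE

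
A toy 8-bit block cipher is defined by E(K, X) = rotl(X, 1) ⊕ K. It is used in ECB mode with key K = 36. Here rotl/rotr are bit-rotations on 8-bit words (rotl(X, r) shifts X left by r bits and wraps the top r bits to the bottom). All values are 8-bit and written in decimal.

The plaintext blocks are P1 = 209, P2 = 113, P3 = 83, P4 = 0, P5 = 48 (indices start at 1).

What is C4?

C4 = 36

ECB encryption: C_i = E(K, P_i).
C4: E(K, 0) = 36.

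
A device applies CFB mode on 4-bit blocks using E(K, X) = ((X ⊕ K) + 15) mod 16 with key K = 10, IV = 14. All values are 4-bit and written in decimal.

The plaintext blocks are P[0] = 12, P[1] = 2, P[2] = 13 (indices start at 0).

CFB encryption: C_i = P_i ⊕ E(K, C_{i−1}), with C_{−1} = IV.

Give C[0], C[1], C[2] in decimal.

C[0] = 15, C[1] = 6, C[2] = 6

C[0]: E(K, 14) = 3; 12 ⊕ 3 = 15.
C[1]: E(K, 15) = 4; 2 ⊕ 4 = 6.
C[2]: E(K, 6) = 11; 13 ⊕ 11 = 6.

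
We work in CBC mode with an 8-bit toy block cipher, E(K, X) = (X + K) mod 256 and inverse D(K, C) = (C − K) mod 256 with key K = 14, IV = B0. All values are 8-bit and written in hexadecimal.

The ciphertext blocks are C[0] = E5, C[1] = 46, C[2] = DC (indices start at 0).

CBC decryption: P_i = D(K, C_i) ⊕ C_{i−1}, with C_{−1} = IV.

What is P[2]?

P[2]: D(K, DC) = C8; C8 ⊕ 46 = 8E.

P[2] = 8E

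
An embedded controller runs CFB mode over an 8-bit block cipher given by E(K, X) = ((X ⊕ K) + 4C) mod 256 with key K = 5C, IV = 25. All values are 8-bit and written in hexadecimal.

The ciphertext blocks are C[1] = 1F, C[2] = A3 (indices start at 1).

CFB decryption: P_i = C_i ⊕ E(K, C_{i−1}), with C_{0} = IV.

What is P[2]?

P[2] = 2C

P[2]: E(K, 1F) = 8F; A3 ⊕ 8F = 2C.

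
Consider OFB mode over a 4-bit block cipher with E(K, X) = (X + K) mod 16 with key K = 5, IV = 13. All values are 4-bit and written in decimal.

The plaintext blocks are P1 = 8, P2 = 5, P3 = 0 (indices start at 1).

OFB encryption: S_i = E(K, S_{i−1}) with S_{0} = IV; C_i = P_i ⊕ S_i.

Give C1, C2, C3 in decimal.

C1: S = E(K, 13) = 2; 8 ⊕ 2 = 10.
C2: S = E(K, 2) = 7; 5 ⊕ 7 = 2.
C3: S = E(K, 7) = 12; 0 ⊕ 12 = 12.

C1 = 10, C2 = 2, C3 = 12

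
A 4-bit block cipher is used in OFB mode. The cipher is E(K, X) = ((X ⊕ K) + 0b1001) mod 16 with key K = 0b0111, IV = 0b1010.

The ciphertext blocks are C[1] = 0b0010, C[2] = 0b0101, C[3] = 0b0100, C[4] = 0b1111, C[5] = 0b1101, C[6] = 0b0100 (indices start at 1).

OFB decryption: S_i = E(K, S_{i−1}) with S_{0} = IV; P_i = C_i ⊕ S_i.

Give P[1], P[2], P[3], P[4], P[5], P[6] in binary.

P[1]: S = E(K, 0b1010) = 0b0110; 0b0010 ⊕ 0b0110 = 0b0100.
P[2]: S = E(K, 0b0110) = 0b1010; 0b0101 ⊕ 0b1010 = 0b1111.
P[3]: S = E(K, 0b1010) = 0b0110; 0b0100 ⊕ 0b0110 = 0b0010.
P[4]: S = E(K, 0b0110) = 0b1010; 0b1111 ⊕ 0b1010 = 0b0101.
P[5]: S = E(K, 0b1010) = 0b0110; 0b1101 ⊕ 0b0110 = 0b1011.
P[6]: S = E(K, 0b0110) = 0b1010; 0b0100 ⊕ 0b1010 = 0b1110.

P[1] = 0b0100, P[2] = 0b1111, P[3] = 0b0010, P[4] = 0b0101, P[5] = 0b1011, P[6] = 0b1110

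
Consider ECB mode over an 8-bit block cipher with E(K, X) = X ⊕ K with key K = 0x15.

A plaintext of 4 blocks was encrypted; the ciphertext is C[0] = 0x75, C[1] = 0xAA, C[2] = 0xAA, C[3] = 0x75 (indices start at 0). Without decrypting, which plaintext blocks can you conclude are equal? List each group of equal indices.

ECB encrypts each block independently with the same key, so equal ciphertext blocks imply equal plaintext blocks.
C[0] = C[3] = 0x75, so P[0] = P[3].
C[1] = C[2] = 0xAA, so P[1] = P[2].

P[0] = P[3]; P[1] = P[2]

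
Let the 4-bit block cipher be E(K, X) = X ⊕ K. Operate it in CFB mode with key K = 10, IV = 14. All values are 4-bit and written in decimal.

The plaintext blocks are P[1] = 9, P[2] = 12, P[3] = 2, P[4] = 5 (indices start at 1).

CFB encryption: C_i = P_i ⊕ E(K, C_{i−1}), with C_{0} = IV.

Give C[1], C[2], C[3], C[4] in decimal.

C[1]: E(K, 14) = 4; 9 ⊕ 4 = 13.
C[2]: E(K, 13) = 7; 12 ⊕ 7 = 11.
C[3]: E(K, 11) = 1; 2 ⊕ 1 = 3.
C[4]: E(K, 3) = 9; 5 ⊕ 9 = 12.

C[1] = 13, C[2] = 11, C[3] = 3, C[4] = 12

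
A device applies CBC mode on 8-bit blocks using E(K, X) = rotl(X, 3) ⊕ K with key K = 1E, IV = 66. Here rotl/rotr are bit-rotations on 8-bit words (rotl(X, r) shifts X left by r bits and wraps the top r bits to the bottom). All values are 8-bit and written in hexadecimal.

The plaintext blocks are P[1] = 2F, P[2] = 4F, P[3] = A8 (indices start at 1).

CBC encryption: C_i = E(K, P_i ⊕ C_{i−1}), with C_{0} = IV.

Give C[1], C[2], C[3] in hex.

C[1] = 54, C[2] = C6, C[3] = 6D

C[1]: P[1] ⊕ 66 = 49; E(K, 49) = 54.
C[2]: P[2] ⊕ 54 = 1B; E(K, 1B) = C6.
C[3]: P[3] ⊕ C6 = 6E; E(K, 6E) = 6D.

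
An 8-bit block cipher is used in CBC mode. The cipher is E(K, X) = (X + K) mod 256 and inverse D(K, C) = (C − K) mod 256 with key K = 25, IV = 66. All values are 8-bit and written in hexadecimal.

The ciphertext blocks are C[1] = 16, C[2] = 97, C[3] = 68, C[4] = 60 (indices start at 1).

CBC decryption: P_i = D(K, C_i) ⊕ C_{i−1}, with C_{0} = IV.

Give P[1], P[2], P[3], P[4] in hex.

P[1] = 97, P[2] = 64, P[3] = D4, P[4] = 53

P[1]: D(K, 16) = F1; F1 ⊕ 66 = 97.
P[2]: D(K, 97) = 72; 72 ⊕ 16 = 64.
P[3]: D(K, 68) = 43; 43 ⊕ 97 = D4.
P[4]: D(K, 60) = 3B; 3B ⊕ 68 = 53.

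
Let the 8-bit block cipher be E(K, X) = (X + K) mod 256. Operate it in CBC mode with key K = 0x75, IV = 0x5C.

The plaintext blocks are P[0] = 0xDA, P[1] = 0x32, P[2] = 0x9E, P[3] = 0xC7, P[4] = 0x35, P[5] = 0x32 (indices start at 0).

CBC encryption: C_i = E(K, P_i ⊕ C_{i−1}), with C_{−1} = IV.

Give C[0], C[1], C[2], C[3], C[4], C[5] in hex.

C[0]: P[0] ⊕ 0x5C = 0x86; E(K, 0x86) = 0xFB.
C[1]: P[1] ⊕ 0xFB = 0xC9; E(K, 0xC9) = 0x3E.
C[2]: P[2] ⊕ 0x3E = 0xA0; E(K, 0xA0) = 0x15.
C[3]: P[3] ⊕ 0x15 = 0xD2; E(K, 0xD2) = 0x47.
C[4]: P[4] ⊕ 0x47 = 0x72; E(K, 0x72) = 0xE7.
C[5]: P[5] ⊕ 0xE7 = 0xD5; E(K, 0xD5) = 0x4A.

C[0] = 0xFB, C[1] = 0x3E, C[2] = 0x15, C[3] = 0x47, C[4] = 0xE7, C[5] = 0x4A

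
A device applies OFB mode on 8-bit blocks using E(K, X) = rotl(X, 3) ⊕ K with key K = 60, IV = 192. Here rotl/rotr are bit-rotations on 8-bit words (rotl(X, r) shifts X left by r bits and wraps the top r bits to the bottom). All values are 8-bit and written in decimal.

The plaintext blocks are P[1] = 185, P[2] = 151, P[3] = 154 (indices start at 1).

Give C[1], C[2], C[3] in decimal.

OFB encryption: S_i = E(K, S_{i−1}) with S_{0} = IV; C_i = P_i ⊕ S_i.
C[1]: S = E(K, 192) = 58; 185 ⊕ 58 = 131.
C[2]: S = E(K, 58) = 237; 151 ⊕ 237 = 122.
C[3]: S = E(K, 237) = 83; 154 ⊕ 83 = 201.

C[1] = 131, C[2] = 122, C[3] = 201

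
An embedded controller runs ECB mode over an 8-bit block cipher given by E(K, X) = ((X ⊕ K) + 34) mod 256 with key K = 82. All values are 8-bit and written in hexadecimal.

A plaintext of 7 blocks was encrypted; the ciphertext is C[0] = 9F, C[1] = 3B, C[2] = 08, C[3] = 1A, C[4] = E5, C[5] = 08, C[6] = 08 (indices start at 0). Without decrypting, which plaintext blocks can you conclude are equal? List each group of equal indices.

ECB encrypts each block independently with the same key, so equal ciphertext blocks imply equal plaintext blocks.
C[2] = C[5] = C[6] = 08, so P[2] = P[5] = P[6].

P[2] = P[5] = P[6]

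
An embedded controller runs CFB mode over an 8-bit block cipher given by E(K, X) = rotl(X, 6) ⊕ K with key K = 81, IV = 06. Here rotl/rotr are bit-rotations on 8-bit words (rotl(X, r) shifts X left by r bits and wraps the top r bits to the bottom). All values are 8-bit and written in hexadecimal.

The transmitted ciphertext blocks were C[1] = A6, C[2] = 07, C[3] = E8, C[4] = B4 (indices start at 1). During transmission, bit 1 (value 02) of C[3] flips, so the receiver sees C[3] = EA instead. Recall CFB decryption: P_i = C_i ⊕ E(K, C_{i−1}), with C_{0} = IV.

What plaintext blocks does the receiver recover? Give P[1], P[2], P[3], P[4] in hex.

Only C[3] changed, to EA. In CFB, a change in C_i flips the same bit in P_i and garbles P_{i+1}. Decrypting the received ciphertext:
P[1]: E(K, 06) = 00; A6 ⊕ 00 = A6.
P[2]: E(K, A6) = 28; 07 ⊕ 28 = 2F.
P[3]: E(K, 07) = 40; EA ⊕ 40 = AA.
P[4]: E(K, EA) = 3B; B4 ⊕ 3B = 8F.
Blocks that differ from the original plaintext: P[3], P[4].

P[1] = A6, P[2] = 2F, P[3] = AA, P[4] = 8F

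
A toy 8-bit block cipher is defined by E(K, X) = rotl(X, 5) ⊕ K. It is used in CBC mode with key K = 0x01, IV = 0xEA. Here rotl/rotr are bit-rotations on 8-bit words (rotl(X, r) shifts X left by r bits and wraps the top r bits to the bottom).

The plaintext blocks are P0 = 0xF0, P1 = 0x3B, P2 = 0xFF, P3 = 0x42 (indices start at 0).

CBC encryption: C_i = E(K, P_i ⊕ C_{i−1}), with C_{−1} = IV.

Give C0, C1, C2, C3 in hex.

C0: P0 ⊕ 0xEA = 0x1A; E(K, 0x1A) = 0x42.
C1: P1 ⊕ 0x42 = 0x79; E(K, 0x79) = 0x2E.
C2: P2 ⊕ 0x2E = 0xD1; E(K, 0xD1) = 0x3B.
C3: P3 ⊕ 0x3B = 0x79; E(K, 0x79) = 0x2E.

C0 = 0x42, C1 = 0x2E, C2 = 0x3B, C3 = 0x2E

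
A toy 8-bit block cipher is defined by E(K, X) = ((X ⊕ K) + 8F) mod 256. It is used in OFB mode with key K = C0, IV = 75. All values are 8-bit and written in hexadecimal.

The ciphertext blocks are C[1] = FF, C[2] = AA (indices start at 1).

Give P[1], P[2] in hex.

OFB decryption: S_i = E(K, S_{i−1}) with S_{0} = IV; P_i = C_i ⊕ S_i.
P[1]: S = E(K, 75) = 44; FF ⊕ 44 = BB.
P[2]: S = E(K, 44) = 13; AA ⊕ 13 = B9.

P[1] = BB, P[2] = B9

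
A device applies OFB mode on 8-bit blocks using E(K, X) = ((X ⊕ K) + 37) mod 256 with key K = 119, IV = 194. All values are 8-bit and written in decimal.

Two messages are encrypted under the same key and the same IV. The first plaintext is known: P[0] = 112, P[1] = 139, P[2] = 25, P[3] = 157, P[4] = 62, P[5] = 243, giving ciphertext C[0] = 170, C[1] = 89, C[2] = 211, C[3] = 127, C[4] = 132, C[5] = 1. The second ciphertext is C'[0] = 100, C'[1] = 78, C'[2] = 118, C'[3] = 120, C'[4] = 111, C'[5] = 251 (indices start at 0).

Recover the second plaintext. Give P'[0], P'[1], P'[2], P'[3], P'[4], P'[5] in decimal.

In OFB with a reused IV, both messages share the same keystream S_i, so C_i ⊕ C'_i = P_i ⊕ P'_i and thus P'_i = P_i ⊕ C_i ⊕ C'_i.
P'[0]: 112 ⊕ 170 ⊕ 100 = 190.
P'[1]: 139 ⊕ 89 ⊕ 78 = 156.
P'[2]: 25 ⊕ 211 ⊕ 118 = 188.
P'[3]: 157 ⊕ 127 ⊕ 120 = 154.
P'[4]: 62 ⊕ 132 ⊕ 111 = 213.
P'[5]: 243 ⊕ 1 ⊕ 251 = 9.

P'[0] = 190, P'[1] = 156, P'[2] = 188, P'[3] = 154, P'[4] = 213, P'[5] = 9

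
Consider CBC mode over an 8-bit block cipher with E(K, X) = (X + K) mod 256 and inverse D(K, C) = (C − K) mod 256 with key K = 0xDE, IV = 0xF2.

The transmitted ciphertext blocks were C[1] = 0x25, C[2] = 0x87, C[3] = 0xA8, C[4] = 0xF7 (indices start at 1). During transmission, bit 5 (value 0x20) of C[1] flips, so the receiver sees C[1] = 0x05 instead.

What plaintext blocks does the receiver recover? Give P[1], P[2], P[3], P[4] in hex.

P[1] = 0xD5, P[2] = 0xAC, P[3] = 0x4D, P[4] = 0xB1

CBC decryption: P_i = D(K, C_i) ⊕ C_{i−1}, with C_{0} = IV.
Only C[1] changed, to 0x05. In CBC, a change in C_i garbles P_i and flips the same bit in P_{i+1}. Decrypting the received ciphertext:
P[1]: D(K, 0x05) = 0x27; 0x27 ⊕ 0xF2 = 0xD5.
P[2]: D(K, 0x87) = 0xA9; 0xA9 ⊕ 0x05 = 0xAC.
P[3]: D(K, 0xA8) = 0xCA; 0xCA ⊕ 0x87 = 0x4D.
P[4]: D(K, 0xF7) = 0x19; 0x19 ⊕ 0xA8 = 0xB1.
Blocks that differ from the original plaintext: P[1], P[2].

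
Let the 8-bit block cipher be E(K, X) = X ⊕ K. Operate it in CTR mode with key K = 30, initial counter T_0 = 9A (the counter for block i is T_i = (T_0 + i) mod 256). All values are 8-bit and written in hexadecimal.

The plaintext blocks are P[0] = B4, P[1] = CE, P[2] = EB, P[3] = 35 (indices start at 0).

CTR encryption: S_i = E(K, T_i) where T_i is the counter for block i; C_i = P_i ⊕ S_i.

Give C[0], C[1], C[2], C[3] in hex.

C[0]: T = 9A, S = E(K, T) = AA; B4 ⊕ AA = 1E.
C[1]: T = 9B, S = E(K, T) = AB; CE ⊕ AB = 65.
C[2]: T = 9C, S = E(K, T) = AC; EB ⊕ AC = 47.
C[3]: T = 9D, S = E(K, T) = AD; 35 ⊕ AD = 98.

C[0] = 1E, C[1] = 65, C[2] = 47, C[3] = 98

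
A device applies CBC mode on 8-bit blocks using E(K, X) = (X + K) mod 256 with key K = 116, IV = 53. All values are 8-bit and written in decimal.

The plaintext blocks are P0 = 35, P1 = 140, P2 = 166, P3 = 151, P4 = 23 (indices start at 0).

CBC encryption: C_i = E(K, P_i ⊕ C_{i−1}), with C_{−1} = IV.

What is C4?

C0: P0 ⊕ 53 = 22; E(K, 22) = 138.
C1: P1 ⊕ 138 = 6; E(K, 6) = 122.
C2: P2 ⊕ 122 = 220; E(K, 220) = 80.
C3: P3 ⊕ 80 = 199; E(K, 199) = 59.
C4: P4 ⊕ 59 = 44; E(K, 44) = 160.

C4 = 160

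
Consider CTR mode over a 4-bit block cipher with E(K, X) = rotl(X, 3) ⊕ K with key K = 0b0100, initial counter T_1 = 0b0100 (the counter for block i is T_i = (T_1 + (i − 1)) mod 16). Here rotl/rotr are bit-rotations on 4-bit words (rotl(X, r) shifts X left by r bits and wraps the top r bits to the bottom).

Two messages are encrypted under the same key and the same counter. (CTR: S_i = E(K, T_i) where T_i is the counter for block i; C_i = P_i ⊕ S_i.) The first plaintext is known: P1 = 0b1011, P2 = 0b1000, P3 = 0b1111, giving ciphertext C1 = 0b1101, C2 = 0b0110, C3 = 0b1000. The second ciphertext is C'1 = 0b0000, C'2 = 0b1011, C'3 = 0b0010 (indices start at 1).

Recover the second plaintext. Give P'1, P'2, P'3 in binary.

In CTR with a reused counter, both messages share the same keystream S_i, so C_i ⊕ C'_i = P_i ⊕ P'_i and thus P'_i = P_i ⊕ C_i ⊕ C'_i.
P'1: 0b1011 ⊕ 0b1101 ⊕ 0b0000 = 0b0110.
P'2: 0b1000 ⊕ 0b0110 ⊕ 0b1011 = 0b0101.
P'3: 0b1111 ⊕ 0b1000 ⊕ 0b0010 = 0b0101.

P'1 = 0b0110, P'2 = 0b0101, P'3 = 0b0101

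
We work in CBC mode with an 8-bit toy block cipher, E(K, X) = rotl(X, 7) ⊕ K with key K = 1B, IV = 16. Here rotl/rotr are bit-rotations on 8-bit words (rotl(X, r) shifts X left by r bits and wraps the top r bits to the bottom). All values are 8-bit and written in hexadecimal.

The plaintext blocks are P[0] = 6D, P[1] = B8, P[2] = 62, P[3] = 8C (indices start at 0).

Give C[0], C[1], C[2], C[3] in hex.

CBC encryption: C_i = E(K, P_i ⊕ C_{i−1}), with C_{−1} = IV.
C[0]: P[0] ⊕ 16 = 7B; E(K, 7B) = A6.
C[1]: P[1] ⊕ A6 = 1E; E(K, 1E) = 14.
C[2]: P[2] ⊕ 14 = 76; E(K, 76) = 20.
C[3]: P[3] ⊕ 20 = AC; E(K, AC) = 4D.

C[0] = A6, C[1] = 14, C[2] = 20, C[3] = 4D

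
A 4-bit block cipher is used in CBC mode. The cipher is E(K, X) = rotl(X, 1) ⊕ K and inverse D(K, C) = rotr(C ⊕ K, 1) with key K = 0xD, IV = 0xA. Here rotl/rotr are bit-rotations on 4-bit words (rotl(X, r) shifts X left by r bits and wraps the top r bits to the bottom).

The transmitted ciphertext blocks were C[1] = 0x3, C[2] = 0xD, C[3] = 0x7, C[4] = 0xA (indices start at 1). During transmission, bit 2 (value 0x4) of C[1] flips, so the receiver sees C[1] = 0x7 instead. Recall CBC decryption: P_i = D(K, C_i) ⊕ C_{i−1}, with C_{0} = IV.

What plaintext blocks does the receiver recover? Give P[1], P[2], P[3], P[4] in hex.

P[1] = 0xF, P[2] = 0x7, P[3] = 0x8, P[4] = 0xC

Only C[1] changed, to 0x7. In CBC, a change in C_i garbles P_i and flips the same bit in P_{i+1}. Decrypting the received ciphertext:
P[1]: D(K, 0x7) = 0x5; 0x5 ⊕ 0xA = 0xF.
P[2]: D(K, 0xD) = 0x0; 0x0 ⊕ 0x7 = 0x7.
P[3]: D(K, 0x7) = 0x5; 0x5 ⊕ 0xD = 0x8.
P[4]: D(K, 0xA) = 0xB; 0xB ⊕ 0x7 = 0xC.
Blocks that differ from the original plaintext: P[1], P[2].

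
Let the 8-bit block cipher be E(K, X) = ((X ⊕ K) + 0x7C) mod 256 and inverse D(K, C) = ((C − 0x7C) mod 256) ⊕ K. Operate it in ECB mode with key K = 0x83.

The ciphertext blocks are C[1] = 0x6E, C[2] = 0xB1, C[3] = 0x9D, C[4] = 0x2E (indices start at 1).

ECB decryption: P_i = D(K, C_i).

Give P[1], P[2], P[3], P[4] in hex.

P[1]: D(K, 0x6E) = 0x71.
P[2]: D(K, 0xB1) = 0xB6.
P[3]: D(K, 0x9D) = 0xA2.
P[4]: D(K, 0x2E) = 0x31.

P[1] = 0x71, P[2] = 0xB6, P[3] = 0xA2, P[4] = 0x31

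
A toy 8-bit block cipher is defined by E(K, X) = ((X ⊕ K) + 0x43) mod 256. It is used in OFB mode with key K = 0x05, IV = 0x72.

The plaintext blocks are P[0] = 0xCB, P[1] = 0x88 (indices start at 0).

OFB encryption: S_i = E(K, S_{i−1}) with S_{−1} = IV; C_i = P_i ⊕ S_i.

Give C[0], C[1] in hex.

C[0] = 0x71, C[1] = 0x8A

C[0]: S = E(K, 0x72) = 0xBA; 0xCB ⊕ 0xBA = 0x71.
C[1]: S = E(K, 0xBA) = 0x02; 0x88 ⊕ 0x02 = 0x8A.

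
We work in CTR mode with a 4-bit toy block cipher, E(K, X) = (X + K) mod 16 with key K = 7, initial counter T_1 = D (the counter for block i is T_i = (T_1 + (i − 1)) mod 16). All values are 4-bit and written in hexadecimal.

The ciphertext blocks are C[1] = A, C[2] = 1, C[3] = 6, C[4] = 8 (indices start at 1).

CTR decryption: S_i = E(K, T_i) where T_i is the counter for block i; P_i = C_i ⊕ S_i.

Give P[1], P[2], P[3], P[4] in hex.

P[1] = E, P[2] = 4, P[3] = 0, P[4] = F

P[1]: T = D, S = E(K, T) = 4; A ⊕ 4 = E.
P[2]: T = E, S = E(K, T) = 5; 1 ⊕ 5 = 4.
P[3]: T = F, S = E(K, T) = 6; 6 ⊕ 6 = 0.
P[4]: T = 0, S = E(K, T) = 7; 8 ⊕ 7 = F.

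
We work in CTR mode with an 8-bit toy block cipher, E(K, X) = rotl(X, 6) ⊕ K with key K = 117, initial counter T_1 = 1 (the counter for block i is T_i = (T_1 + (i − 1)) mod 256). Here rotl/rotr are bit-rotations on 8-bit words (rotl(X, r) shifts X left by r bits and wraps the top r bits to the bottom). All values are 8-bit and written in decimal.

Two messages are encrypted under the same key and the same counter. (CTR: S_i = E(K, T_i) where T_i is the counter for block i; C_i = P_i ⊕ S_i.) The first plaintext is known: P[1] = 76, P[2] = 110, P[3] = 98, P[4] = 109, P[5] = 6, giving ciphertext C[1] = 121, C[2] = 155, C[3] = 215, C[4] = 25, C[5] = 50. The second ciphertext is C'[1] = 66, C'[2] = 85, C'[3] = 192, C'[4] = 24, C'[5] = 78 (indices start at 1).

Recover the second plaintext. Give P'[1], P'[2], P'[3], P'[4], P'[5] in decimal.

P'[1] = 119, P'[2] = 160, P'[3] = 117, P'[4] = 108, P'[5] = 122

In CTR with a reused counter, both messages share the same keystream S_i, so C_i ⊕ C'_i = P_i ⊕ P'_i and thus P'_i = P_i ⊕ C_i ⊕ C'_i.
P'[1]: 76 ⊕ 121 ⊕ 66 = 119.
P'[2]: 110 ⊕ 155 ⊕ 85 = 160.
P'[3]: 98 ⊕ 215 ⊕ 192 = 117.
P'[4]: 109 ⊕ 25 ⊕ 24 = 108.
P'[5]: 6 ⊕ 50 ⊕ 78 = 122.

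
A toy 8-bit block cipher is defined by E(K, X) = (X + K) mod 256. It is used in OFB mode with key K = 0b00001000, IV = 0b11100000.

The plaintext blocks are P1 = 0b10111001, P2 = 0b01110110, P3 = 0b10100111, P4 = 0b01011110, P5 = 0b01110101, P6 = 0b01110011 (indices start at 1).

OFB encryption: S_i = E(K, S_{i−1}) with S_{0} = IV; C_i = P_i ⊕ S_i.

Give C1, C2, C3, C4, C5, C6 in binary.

C1: S = E(K, 0b11100000) = 0b11101000; 0b10111001 ⊕ 0b11101000 = 0b01010001.
C2: S = E(K, 0b11101000) = 0b11110000; 0b01110110 ⊕ 0b11110000 = 0b10000110.
C3: S = E(K, 0b11110000) = 0b11111000; 0b10100111 ⊕ 0b11111000 = 0b01011111.
C4: S = E(K, 0b11111000) = 0b00000000; 0b01011110 ⊕ 0b00000000 = 0b01011110.
C5: S = E(K, 0b00000000) = 0b00001000; 0b01110101 ⊕ 0b00001000 = 0b01111101.
C6: S = E(K, 0b00001000) = 0b00010000; 0b01110011 ⊕ 0b00010000 = 0b01100011.

C1 = 0b01010001, C2 = 0b10000110, C3 = 0b01011111, C4 = 0b01011110, C5 = 0b01111101, C6 = 0b01100011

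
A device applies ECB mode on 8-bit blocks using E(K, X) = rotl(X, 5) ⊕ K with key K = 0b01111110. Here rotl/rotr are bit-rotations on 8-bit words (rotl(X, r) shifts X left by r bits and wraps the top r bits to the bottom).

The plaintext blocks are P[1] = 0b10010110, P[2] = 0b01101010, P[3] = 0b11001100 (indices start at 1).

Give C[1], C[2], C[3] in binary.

ECB encryption: C_i = E(K, P_i).
C[1]: E(K, 0b10010110) = 0b10101100.
C[2]: E(K, 0b01101010) = 0b00110011.
C[3]: E(K, 0b11001100) = 0b11100111.

C[1] = 0b10101100, C[2] = 0b00110011, C[3] = 0b11100111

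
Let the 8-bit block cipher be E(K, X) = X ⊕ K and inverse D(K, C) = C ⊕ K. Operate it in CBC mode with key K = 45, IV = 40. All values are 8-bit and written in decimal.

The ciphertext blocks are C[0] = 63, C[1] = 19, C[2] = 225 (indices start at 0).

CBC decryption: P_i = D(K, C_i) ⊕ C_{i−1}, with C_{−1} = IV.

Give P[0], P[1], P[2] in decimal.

P[0] = 58, P[1] = 1, P[2] = 223

P[0]: D(K, 63) = 18; 18 ⊕ 40 = 58.
P[1]: D(K, 19) = 62; 62 ⊕ 63 = 1.
P[2]: D(K, 225) = 204; 204 ⊕ 19 = 223.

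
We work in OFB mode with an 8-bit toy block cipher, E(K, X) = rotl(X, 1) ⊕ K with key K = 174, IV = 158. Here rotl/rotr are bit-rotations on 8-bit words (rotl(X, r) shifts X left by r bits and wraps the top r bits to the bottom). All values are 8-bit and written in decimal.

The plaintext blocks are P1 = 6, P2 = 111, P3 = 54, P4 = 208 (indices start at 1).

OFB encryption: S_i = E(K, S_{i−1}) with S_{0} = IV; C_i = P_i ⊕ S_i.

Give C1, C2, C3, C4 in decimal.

C1 = 149, C2 = 230, C3 = 139, C4 = 5

C1: S = E(K, 158) = 147; 6 ⊕ 147 = 149.
C2: S = E(K, 147) = 137; 111 ⊕ 137 = 230.
C3: S = E(K, 137) = 189; 54 ⊕ 189 = 139.
C4: S = E(K, 189) = 213; 208 ⊕ 213 = 5.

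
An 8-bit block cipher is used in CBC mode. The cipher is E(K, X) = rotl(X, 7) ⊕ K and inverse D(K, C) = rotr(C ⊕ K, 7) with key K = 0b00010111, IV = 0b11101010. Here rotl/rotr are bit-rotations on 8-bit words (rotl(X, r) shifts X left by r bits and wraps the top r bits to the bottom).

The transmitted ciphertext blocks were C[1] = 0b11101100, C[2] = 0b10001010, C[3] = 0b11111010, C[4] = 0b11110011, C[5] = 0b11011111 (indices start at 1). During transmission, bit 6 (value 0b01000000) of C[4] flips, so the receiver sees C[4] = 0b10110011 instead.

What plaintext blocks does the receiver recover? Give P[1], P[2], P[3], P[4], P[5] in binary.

P[1] = 0b00011101, P[2] = 0b11010111, P[3] = 0b01010001, P[4] = 0b10110011, P[5] = 0b00100010

CBC decryption: P_i = D(K, C_i) ⊕ C_{i−1}, with C_{0} = IV.
Only C[4] changed, to 0b10110011. In CBC, a change in C_i garbles P_i and flips the same bit in P_{i+1}. Decrypting the received ciphertext:
P[1]: D(K, 0b11101100) = 0b11110111; 0b11110111 ⊕ 0b11101010 = 0b00011101.
P[2]: D(K, 0b10001010) = 0b00111011; 0b00111011 ⊕ 0b11101100 = 0b11010111.
P[3]: D(K, 0b11111010) = 0b11011011; 0b11011011 ⊕ 0b10001010 = 0b01010001.
P[4]: D(K, 0b10110011) = 0b01001001; 0b01001001 ⊕ 0b11111010 = 0b10110011.
P[5]: D(K, 0b11011111) = 0b10010001; 0b10010001 ⊕ 0b10110011 = 0b00100010.
Blocks that differ from the original plaintext: P[4], P[5].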